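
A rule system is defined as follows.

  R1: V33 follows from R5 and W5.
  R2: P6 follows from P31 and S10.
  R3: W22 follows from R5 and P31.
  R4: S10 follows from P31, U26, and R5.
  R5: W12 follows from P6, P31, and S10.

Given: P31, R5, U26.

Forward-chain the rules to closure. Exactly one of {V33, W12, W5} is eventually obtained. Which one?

W12

From P31, U26, and R5, R4 gives S10.
P31 and S10 hold, so P6 follows (R2).
P6, P31, and S10 hold, so W12 follows (R5).
No rule produces W5, and it is not given. V33 would need R5 and W5 (R1), but W5 is never established.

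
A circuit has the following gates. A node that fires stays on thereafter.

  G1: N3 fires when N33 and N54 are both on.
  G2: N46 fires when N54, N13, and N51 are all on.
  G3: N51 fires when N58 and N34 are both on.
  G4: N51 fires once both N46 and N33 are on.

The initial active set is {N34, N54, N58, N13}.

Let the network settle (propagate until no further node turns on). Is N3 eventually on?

No

N3 would need N33 and N54 (G1), but N33 never turns on.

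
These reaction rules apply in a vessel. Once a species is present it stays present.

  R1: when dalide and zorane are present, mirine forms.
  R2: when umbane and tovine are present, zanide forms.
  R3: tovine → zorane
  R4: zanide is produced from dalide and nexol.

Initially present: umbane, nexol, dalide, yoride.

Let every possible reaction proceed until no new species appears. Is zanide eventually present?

Yes

dalide and nexol present → zanide forms (R4).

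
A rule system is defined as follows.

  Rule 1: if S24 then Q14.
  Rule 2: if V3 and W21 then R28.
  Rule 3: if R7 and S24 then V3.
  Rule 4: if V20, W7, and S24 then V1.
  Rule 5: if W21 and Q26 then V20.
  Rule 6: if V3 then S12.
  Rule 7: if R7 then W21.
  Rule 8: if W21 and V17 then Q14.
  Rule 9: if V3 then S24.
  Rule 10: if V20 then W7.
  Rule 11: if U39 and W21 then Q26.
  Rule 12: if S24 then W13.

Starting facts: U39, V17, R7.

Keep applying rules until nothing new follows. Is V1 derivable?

V1 would need V20, W7, and S24 (Rule 4), but S24 is never established.

No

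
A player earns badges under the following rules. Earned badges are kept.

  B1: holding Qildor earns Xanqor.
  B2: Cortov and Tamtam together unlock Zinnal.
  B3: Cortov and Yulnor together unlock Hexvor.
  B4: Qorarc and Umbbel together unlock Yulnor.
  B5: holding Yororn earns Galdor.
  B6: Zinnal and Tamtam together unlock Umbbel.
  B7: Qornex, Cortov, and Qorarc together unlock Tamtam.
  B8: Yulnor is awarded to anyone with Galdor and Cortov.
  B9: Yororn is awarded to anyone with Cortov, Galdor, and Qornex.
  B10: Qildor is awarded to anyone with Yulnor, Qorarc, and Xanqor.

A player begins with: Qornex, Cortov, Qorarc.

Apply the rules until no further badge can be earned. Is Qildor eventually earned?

Qildor would need Yulnor, Qorarc, and Xanqor (B10), but Xanqor is never earned.

No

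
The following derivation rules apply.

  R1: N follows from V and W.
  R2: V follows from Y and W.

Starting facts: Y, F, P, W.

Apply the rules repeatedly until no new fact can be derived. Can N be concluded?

From Y and W, R2 gives V.
From V and W, R1 gives N.

Yes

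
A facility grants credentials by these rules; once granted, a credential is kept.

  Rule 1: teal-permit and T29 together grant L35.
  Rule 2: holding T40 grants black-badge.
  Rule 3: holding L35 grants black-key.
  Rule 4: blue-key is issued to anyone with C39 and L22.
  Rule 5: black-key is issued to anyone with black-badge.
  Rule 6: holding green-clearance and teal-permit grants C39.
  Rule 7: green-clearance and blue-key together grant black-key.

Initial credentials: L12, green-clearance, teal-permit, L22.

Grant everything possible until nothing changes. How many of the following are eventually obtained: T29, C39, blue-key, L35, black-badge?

2

Holding green-clearance and teal-permit grants C39 (Rule 6).
Holding C39 and L22 grants blue-key (Rule 4).
No rule produces T29, and it is not given.
C39: reached.
blue-key: reached.
L35 would need teal-permit and T29 (Rule 1), but T29 is never granted.
black-badge would need T40 (Rule 2), but T40 is never granted.
Reached: C39 and blue-key — 2 of the 5.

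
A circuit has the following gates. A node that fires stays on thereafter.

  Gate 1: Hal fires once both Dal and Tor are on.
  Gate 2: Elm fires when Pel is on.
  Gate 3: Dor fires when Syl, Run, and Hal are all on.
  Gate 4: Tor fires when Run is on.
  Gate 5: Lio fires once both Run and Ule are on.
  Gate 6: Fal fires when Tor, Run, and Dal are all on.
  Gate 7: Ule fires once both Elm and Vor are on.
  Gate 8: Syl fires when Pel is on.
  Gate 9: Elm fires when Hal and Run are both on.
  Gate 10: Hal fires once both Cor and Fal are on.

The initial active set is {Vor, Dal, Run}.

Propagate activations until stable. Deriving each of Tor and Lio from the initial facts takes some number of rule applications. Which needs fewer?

Tor: Run is on, so Tor fires (Gate 4). [1 rule application]
Lio: Gate 4: Run on → Tor on. Gate 1: Dal and Tor on → Hal on. Gate 9: Hal and Run on → Elm on. Elm and Vor are on, so Ule fires (Gate 7). Gate 5: Run and Ule on → Lio on. [5 rule applications]
Tor needs fewer.

Tor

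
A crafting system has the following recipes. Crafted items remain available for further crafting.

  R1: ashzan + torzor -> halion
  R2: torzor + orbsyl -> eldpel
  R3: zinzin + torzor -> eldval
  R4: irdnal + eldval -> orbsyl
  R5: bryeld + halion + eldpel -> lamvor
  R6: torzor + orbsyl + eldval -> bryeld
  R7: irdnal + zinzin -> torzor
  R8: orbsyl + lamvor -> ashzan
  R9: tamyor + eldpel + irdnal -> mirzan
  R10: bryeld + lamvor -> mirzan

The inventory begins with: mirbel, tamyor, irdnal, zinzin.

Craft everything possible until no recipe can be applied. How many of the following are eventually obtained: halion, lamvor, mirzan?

1

Using R7, irdnal and zinzin make torzor.
zinzin + torzor -> eldval (R3).
Using R4, irdnal and eldval make orbsyl.
torzor + orbsyl -> eldpel (R2).
Using R9, tamyor, eldpel, and irdnal make mirzan.
halion would need ashzan and torzor (R1), but ashzan is never obtained.
lamvor would need bryeld, halion, and eldpel (R5), but halion is never obtained.
mirzan: reached.
Reached: mirzan — 1 of the 3.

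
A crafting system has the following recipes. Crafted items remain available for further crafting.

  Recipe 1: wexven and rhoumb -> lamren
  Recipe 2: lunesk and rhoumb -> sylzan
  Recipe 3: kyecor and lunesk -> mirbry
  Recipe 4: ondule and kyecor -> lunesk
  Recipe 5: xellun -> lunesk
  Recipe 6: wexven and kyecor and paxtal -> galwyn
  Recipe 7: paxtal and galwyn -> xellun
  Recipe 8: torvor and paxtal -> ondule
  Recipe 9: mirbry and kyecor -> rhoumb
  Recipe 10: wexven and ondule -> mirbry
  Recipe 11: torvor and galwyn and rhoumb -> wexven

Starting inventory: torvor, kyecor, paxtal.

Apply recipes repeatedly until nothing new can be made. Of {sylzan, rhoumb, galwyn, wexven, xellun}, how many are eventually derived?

Using Recipe 8, torvor and paxtal make ondule.
ondule and kyecor -> lunesk (Recipe 4).
Using Recipe 3, kyecor and lunesk make mirbry.
Using Recipe 9, mirbry and kyecor make rhoumb.
lunesk and rhoumb -> sylzan (Recipe 2).
sylzan: reached.
rhoumb: reached.
galwyn would need wexven, kyecor, and paxtal (Recipe 6), but wexven is never obtained.
wexven would need torvor, galwyn, and rhoumb (Recipe 11), but galwyn is never obtained.
xellun would need paxtal and galwyn (Recipe 7), but galwyn is never obtained.
Reached: sylzan and rhoumb — 2 of the 5.

2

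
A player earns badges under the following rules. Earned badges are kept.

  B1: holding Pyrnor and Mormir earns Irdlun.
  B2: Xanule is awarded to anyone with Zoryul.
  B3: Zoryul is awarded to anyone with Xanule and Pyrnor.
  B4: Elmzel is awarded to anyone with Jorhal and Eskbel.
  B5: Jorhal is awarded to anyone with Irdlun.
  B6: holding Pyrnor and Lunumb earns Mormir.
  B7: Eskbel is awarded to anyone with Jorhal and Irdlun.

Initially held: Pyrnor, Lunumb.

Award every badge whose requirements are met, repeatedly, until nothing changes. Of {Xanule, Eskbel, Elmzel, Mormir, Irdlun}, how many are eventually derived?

4

With Pyrnor and Lunumb, Mormir is earned (B6).
With Pyrnor and Mormir, Irdlun is earned (B1).
With Irdlun, Jorhal is earned (B5).
With Jorhal and Irdlun, Eskbel is earned (B7).
With Jorhal and Eskbel, Elmzel is earned (B4).
Xanule would need Zoryul (B2), but Zoryul is never earned.
Eskbel: reached.
Elmzel: reached.
Mormir: reached.
Irdlun: reached.
Reached: Eskbel, Elmzel, Mormir, and Irdlun — 4 of the 5.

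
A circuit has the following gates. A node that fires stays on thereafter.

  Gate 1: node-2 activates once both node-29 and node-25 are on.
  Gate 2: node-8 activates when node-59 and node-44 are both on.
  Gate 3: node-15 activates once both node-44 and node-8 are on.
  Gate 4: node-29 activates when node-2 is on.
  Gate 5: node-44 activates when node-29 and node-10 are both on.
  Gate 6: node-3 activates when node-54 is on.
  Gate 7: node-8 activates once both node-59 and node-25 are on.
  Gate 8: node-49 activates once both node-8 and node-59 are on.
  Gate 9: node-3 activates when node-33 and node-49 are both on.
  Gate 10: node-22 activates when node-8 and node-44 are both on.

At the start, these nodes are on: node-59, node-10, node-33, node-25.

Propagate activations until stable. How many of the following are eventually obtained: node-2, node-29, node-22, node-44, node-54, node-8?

1

node-59 and node-25 are on, so node-8 activates (Gate 7).
node-2 would need node-29 and node-25 (Gate 1), but node-29 never turns on.
node-29 would need node-2 (Gate 4), but node-2 never turns on.
node-22 would need node-8 and node-44 (Gate 10), but node-44 never turns on.
node-44 would need node-29 and node-10 (Gate 5), but node-29 never turns on.
No rule produces node-54, and it is not given.
node-8: reached.
Reached: node-8 — 1 of the 6.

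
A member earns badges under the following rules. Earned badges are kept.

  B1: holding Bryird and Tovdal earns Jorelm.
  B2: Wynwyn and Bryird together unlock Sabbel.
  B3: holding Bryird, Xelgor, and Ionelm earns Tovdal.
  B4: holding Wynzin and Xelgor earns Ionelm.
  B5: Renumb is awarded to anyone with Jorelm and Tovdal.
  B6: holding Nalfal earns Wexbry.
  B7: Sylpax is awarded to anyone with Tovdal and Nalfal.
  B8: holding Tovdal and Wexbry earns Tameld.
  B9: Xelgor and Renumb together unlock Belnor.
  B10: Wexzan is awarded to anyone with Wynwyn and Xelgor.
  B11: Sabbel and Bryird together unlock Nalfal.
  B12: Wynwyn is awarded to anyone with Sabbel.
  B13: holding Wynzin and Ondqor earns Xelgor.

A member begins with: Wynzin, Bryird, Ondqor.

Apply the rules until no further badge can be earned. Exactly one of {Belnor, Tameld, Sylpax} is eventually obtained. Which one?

With Wynzin and Ondqor, Xelgor is earned (B13).
With Wynzin and Xelgor, Ionelm is earned (B4).
With Bryird, Xelgor, and Ionelm, Tovdal is earned (B3).
With Bryird and Tovdal, Jorelm is earned (B1).
With Jorelm and Tovdal, Renumb is earned (B5).
With Xelgor and Renumb, Belnor is earned (B9).
Sylpax would need Tovdal and Nalfal (B7), but Nalfal is never earned. Tameld would need Tovdal and Wexbry (B8), but Wexbry is never earned.

Belnor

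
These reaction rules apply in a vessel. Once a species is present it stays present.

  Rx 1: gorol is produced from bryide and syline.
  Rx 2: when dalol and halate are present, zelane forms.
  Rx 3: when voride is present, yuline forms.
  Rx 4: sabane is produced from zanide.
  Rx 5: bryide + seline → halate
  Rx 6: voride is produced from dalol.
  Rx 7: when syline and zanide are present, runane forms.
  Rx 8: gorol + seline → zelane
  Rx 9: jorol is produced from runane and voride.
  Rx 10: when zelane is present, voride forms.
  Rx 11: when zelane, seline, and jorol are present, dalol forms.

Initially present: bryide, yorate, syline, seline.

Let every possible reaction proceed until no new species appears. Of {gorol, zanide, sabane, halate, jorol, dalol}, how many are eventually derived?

bryide and seline present → halate forms (Rx 5).
bryide and syline present → gorol forms (Rx 1).
gorol: reached.
No rule produces zanide, and it is not given.
sabane would need zanide (Rx 4), but zanide never forms.
halate: reached.
jorol would need runane and voride (Rx 9), but runane never forms.
dalol would need zelane, seline, and jorol (Rx 11), but jorol never forms.
Reached: gorol and halate — 2 of the 6.

2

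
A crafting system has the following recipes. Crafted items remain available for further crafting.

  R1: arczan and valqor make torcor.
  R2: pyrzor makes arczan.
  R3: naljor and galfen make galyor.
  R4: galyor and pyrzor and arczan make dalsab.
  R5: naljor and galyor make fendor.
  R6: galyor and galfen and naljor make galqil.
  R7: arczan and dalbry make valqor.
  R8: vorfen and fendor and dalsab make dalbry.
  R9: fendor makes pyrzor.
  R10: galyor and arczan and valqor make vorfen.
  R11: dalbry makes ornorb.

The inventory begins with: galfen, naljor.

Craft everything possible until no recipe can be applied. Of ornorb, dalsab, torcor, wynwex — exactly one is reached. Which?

naljor and galfen → galyor (R3).
Using R5, naljor and galyor make fendor.
Using R9, fendor makes pyrzor.
pyrzor → arczan (R2).
Using R4, galyor, pyrzor, and arczan make dalsab.
torcor would need arczan and valqor (R1), but valqor is never obtained. ornorb would need dalbry (R11), but dalbry is never obtained. No rule produces wynwex, and it is not given.

dalsab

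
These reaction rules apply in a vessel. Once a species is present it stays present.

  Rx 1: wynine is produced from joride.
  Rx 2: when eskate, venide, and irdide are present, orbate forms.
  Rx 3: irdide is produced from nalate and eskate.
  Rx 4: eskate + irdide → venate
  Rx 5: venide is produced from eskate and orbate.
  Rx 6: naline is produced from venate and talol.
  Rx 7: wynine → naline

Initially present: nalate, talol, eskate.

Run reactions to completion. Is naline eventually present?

Yes

nalate and eskate present → irdide forms (Rx 3).
eskate and irdide present → venate forms (Rx 4).
venate and talol present → naline forms (Rx 6).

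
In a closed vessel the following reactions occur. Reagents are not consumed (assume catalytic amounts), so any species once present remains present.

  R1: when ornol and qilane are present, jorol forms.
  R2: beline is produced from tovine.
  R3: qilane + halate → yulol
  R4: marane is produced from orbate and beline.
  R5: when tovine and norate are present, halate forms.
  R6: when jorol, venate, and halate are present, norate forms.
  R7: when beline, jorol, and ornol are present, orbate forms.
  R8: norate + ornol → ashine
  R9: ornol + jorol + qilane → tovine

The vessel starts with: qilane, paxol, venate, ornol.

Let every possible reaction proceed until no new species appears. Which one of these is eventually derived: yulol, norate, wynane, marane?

ornol and qilane present → jorol forms (R1).
ornol, jorol, and qilane present → tovine forms (R9).
tovine present → beline forms (R2).
beline, jorol, and ornol present → orbate forms (R7).
orbate and beline present → marane forms (R4).
norate would need jorol, venate, and halate (R6), but halate never forms. No rule produces wynane, and it is not given. yulol would need qilane and halate (R3), but halate never forms.

marane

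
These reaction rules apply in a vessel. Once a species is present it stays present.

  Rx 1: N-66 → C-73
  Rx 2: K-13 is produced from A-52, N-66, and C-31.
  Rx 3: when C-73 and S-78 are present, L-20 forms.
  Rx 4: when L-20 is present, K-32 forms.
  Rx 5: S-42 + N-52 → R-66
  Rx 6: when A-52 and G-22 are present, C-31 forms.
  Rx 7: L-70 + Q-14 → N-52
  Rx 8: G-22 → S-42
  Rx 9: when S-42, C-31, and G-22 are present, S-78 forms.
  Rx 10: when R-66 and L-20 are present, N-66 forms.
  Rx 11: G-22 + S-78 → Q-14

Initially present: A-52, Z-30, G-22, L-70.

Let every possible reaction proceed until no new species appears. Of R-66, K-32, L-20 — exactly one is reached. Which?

A-52 and G-22 present → C-31 forms (Rx 6).
G-22 present → S-42 forms (Rx 8).
S-42, C-31, and G-22 present → S-78 forms (Rx 9).
G-22 and S-78 present → Q-14 forms (Rx 11).
L-70 and Q-14 present → N-52 forms (Rx 7).
S-42 and N-52 present → R-66 forms (Rx 5).
L-20 would need C-73 and S-78 (Rx 3), but C-73 never forms. K-32 would need L-20 (Rx 4), but L-20 never forms.

R-66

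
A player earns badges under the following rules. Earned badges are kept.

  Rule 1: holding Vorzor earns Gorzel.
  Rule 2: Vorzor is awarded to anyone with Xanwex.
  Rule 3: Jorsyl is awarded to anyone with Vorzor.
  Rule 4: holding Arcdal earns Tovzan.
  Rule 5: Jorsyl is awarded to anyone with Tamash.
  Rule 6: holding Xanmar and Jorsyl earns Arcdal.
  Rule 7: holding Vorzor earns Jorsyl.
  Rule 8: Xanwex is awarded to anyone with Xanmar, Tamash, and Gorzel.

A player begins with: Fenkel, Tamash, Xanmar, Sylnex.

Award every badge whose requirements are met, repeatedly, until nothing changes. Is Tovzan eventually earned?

With Tamash, Jorsyl is earned (Rule 5).
With Xanmar and Jorsyl, Arcdal is earned (Rule 6).
With Arcdal, Tovzan is earned (Rule 4).

Yes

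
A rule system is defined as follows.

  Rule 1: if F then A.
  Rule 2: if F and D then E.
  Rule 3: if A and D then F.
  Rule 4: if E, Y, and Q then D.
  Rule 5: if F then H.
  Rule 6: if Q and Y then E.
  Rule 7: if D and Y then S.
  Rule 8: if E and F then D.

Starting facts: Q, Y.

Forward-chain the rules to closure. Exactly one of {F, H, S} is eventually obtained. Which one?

S

Q and Y hold, so E follows (Rule 6).
E, Y, and Q hold, so D follows (Rule 4).
D and Y hold, so S follows (Rule 7).
H would need F (Rule 5), but F is never established. F would need A and D (Rule 3), but A is never established.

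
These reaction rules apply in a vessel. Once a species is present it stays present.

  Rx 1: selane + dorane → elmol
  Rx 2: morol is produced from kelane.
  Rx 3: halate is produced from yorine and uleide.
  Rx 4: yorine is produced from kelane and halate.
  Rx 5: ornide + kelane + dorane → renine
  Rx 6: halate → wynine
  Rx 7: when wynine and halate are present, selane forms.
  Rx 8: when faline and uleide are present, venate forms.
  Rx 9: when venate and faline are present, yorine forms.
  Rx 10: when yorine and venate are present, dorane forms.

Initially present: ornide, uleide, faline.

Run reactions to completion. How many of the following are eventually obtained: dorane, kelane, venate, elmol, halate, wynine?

5

faline and uleide present → venate forms (Rx 8).
venate and faline present → yorine forms (Rx 9).
yorine and venate present → dorane forms (Rx 10).
yorine and uleide present → halate forms (Rx 3).
halate present → wynine forms (Rx 6).
wynine and halate present → selane forms (Rx 7).
selane and dorane present → elmol forms (Rx 1).
dorane: reached.
No rule produces kelane, and it is not given.
venate: reached.
elmol: reached.
halate: reached.
wynine: reached.
Reached: dorane, venate, elmol, halate, and wynine — 5 of the 6.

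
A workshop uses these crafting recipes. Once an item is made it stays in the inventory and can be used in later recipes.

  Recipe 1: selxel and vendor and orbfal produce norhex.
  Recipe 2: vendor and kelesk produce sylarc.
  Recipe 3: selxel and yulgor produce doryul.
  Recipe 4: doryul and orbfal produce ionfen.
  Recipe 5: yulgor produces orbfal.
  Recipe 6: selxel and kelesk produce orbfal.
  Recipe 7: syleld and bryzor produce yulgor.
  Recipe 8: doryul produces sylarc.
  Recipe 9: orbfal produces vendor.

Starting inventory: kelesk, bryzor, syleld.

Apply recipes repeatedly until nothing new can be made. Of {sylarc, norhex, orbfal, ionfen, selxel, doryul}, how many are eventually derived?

syleld and bryzor → yulgor (Recipe 7).
Using Recipe 5, yulgor makes orbfal.
orbfal → vendor (Recipe 9).
Using Recipe 2, vendor and kelesk make sylarc.
sylarc: reached.
norhex would need selxel, vendor, and orbfal (Recipe 1), but selxel is never obtained.
orbfal: reached.
ionfen would need doryul and orbfal (Recipe 4), but doryul is never obtained.
No rule produces selxel, and it is not given.
doryul would need selxel and yulgor (Recipe 3), but selxel is never obtained.
Reached: sylarc and orbfal — 2 of the 6.

2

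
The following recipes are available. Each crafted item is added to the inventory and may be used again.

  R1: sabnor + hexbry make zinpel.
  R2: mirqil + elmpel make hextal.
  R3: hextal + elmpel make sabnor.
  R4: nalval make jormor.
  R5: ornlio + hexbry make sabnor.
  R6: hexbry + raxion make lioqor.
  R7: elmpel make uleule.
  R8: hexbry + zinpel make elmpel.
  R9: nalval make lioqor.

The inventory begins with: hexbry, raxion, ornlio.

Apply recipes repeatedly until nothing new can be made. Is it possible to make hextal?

No

hextal would need mirqil and elmpel (R2), but mirqil is never obtained.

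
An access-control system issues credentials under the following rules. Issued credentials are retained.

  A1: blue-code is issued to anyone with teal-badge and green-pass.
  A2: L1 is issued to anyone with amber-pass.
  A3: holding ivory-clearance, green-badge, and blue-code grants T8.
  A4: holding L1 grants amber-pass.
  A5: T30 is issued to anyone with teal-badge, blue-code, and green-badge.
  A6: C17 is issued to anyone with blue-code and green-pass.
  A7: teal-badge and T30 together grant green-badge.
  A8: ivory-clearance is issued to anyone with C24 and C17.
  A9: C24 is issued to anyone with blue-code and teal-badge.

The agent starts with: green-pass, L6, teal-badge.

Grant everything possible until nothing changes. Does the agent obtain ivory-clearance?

Holding teal-badge and green-pass grants blue-code (A1).
Holding blue-code and teal-badge grants C24 (A9).
Holding blue-code and green-pass grants C17 (A6).
Holding C24 and C17 grants ivory-clearance (A8).

Yes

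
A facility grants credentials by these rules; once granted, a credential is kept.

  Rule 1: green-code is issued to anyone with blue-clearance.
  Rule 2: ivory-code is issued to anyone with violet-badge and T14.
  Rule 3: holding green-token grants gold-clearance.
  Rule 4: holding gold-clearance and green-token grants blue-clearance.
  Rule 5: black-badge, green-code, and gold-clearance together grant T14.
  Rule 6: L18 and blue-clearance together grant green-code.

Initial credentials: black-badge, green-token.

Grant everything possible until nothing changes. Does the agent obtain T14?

Yes

Holding green-token grants gold-clearance (Rule 3).
Holding gold-clearance and green-token grants blue-clearance (Rule 4).
Holding blue-clearance grants green-code (Rule 1).
Holding black-badge, green-code, and gold-clearance grants T14 (Rule 5).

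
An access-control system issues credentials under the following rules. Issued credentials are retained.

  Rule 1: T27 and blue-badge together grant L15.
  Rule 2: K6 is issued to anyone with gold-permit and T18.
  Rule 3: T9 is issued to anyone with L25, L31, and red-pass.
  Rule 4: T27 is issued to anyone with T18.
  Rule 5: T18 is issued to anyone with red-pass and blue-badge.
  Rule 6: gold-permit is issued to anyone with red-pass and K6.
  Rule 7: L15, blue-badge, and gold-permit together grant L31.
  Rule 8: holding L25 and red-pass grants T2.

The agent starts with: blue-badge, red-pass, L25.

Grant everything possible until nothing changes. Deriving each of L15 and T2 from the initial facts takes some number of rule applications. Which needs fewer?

T2: Holding L25 and red-pass grants T2 (Rule 8). [1 rule application]
L15: Holding red-pass and blue-badge grants T18 (Rule 5). Holding T18 grants T27 (Rule 4). Holding T27 and blue-badge grants L15 (Rule 1). [3 rule applications]
T2 needs fewer.

T2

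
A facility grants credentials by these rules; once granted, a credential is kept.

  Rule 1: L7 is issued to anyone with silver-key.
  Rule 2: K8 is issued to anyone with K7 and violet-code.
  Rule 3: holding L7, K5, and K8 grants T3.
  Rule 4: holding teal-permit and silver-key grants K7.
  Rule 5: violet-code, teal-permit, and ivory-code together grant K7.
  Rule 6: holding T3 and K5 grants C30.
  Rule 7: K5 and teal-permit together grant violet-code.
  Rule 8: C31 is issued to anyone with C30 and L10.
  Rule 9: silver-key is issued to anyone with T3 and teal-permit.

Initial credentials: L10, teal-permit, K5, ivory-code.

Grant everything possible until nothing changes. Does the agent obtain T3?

T3 would need L7, K5, and K8 (Rule 3), but L7 is never granted.

No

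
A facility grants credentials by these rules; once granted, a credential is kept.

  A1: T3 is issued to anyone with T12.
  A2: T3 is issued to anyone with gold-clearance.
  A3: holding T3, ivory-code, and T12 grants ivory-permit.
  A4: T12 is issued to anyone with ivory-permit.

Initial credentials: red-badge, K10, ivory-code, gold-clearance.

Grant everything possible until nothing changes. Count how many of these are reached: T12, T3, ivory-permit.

1

Holding gold-clearance grants T3 (A2).
T12 would need ivory-permit (A4), but ivory-permit is never granted.
T3: reached.
ivory-permit would need T3, ivory-code, and T12 (A3), but T12 is never granted.
Reached: T3 — 1 of the 3.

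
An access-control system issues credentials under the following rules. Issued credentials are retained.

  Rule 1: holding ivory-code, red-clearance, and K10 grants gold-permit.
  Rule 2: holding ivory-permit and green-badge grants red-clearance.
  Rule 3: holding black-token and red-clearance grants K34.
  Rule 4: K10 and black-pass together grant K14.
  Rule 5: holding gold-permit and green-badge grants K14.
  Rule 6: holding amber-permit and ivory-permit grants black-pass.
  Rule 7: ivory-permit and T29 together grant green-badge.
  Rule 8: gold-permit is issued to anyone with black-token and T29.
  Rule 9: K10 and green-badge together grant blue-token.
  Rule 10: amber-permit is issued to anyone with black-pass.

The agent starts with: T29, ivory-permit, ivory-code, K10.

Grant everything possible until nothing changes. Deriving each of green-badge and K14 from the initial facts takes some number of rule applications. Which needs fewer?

green-badge: Holding ivory-permit and T29 grants green-badge (Rule 7). [1 rule application]
K14: Holding ivory-permit and T29 grants green-badge (Rule 7). Holding ivory-permit and green-badge grants red-clearance (Rule 2). Holding ivory-code, red-clearance, and K10 grants gold-permit (Rule 1). Holding gold-permit and green-badge grants K14 (Rule 5). [4 rule applications]
green-badge needs fewer.

green-badge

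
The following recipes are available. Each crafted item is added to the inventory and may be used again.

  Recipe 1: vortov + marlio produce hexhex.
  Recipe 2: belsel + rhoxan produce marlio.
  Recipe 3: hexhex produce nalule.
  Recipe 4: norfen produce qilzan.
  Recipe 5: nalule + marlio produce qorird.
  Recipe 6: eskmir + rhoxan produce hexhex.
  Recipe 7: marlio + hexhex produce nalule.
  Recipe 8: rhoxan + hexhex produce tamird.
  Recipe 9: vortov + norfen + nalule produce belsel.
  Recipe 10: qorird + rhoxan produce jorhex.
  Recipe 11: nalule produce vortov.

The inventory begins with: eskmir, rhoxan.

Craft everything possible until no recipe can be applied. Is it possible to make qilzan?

qilzan would need norfen (Recipe 4), but norfen is never obtained.

No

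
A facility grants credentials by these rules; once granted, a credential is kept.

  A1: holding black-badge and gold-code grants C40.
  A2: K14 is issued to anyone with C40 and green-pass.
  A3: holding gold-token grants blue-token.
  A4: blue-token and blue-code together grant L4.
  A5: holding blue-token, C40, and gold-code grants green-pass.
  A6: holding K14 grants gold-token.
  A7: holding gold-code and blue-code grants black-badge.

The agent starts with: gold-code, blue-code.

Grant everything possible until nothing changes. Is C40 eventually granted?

Yes

Holding gold-code and blue-code grants black-badge (A7).
Holding black-badge and gold-code grants C40 (A1).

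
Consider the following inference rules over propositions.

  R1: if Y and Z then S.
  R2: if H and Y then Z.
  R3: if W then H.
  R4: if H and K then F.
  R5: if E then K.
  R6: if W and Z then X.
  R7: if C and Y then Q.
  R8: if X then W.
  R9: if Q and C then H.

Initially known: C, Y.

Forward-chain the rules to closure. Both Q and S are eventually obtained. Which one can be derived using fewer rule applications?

Q

Q: C and Y hold, so Q follows (R7). [1 rule application]
S: C and Y hold, so Q follows (R7). Q and C hold, so H follows (R9). H and Y hold, so Z follows (R2). From Y and Z, R1 gives S. [4 rule applications]
Q needs fewer.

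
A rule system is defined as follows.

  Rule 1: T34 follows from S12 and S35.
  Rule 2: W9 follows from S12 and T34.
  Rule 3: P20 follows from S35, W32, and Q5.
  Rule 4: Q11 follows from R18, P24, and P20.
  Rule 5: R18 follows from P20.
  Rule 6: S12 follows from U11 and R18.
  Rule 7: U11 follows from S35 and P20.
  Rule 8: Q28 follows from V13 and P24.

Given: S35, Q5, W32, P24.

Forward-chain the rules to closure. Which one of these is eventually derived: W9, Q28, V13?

W9

From S35, W32, and Q5, Rule 3 gives P20.
P20 holds, so R18 follows (Rule 5).
From S35 and P20, Rule 7 gives U11.
From U11 and R18, Rule 6 gives S12.
S12 and S35 hold, so T34 follows (Rule 1).
From S12 and T34, Rule 2 gives W9.
Q28 would need V13 and P24 (Rule 8), but V13 is never established. No rule produces V13, and it is not given.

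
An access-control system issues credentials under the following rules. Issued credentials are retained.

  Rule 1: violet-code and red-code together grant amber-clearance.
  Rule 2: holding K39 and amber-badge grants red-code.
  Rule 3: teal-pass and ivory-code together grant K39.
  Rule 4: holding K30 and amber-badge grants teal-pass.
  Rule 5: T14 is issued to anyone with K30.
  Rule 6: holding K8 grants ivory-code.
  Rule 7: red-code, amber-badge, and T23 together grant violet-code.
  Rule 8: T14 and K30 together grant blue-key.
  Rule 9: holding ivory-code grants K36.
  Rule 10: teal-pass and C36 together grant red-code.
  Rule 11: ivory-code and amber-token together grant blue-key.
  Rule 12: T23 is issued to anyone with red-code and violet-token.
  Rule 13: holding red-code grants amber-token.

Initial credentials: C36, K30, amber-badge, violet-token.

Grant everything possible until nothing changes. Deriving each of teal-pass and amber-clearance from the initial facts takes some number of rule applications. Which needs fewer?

teal-pass

teal-pass: Holding K30 and amber-badge grants teal-pass (Rule 4). [1 rule application]
amber-clearance: Holding K30 and amber-badge grants teal-pass (Rule 4). Holding teal-pass and C36 grants red-code (Rule 10). Holding red-code and violet-token grants T23 (Rule 12). Holding red-code, amber-badge, and T23 grants violet-code (Rule 7). Holding violet-code and red-code grants amber-clearance (Rule 1). [5 rule applications]
teal-pass needs fewer.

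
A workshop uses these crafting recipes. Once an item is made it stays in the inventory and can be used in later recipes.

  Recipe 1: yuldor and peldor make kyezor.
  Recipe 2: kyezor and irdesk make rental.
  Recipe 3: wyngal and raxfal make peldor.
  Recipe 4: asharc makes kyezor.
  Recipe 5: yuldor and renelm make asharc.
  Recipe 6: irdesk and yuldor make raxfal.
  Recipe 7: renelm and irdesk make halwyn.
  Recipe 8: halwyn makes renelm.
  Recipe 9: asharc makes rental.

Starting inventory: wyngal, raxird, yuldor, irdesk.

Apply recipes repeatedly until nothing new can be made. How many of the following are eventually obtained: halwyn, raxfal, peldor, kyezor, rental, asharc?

Using Recipe 6, irdesk and yuldor make raxfal.
Using Recipe 3, wyngal and raxfal make peldor.
Using Recipe 1, yuldor and peldor make kyezor.
kyezor and irdesk → rental (Recipe 2).
halwyn would need renelm and irdesk (Recipe 7), but renelm is never obtained.
raxfal: reached.
peldor: reached.
kyezor: reached.
rental: reached.
asharc would need yuldor and renelm (Recipe 5), but renelm is never obtained.
Reached: raxfal, peldor, kyezor, and rental — 4 of the 6.

4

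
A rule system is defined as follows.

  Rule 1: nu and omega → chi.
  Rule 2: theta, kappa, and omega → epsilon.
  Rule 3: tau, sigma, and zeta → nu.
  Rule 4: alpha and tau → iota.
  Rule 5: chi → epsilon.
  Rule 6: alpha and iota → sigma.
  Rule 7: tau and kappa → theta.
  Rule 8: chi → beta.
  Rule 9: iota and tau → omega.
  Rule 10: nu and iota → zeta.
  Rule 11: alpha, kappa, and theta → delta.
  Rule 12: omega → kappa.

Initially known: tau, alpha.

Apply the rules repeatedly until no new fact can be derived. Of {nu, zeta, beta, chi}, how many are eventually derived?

nu would need tau, sigma, and zeta (Rule 3), but zeta is never established.
zeta would need nu and iota (Rule 10), but nu is never established.
beta would need chi (Rule 8), but chi is never established.
chi would need nu and omega (Rule 1), but nu is never established.
None of the 4 are reached.

0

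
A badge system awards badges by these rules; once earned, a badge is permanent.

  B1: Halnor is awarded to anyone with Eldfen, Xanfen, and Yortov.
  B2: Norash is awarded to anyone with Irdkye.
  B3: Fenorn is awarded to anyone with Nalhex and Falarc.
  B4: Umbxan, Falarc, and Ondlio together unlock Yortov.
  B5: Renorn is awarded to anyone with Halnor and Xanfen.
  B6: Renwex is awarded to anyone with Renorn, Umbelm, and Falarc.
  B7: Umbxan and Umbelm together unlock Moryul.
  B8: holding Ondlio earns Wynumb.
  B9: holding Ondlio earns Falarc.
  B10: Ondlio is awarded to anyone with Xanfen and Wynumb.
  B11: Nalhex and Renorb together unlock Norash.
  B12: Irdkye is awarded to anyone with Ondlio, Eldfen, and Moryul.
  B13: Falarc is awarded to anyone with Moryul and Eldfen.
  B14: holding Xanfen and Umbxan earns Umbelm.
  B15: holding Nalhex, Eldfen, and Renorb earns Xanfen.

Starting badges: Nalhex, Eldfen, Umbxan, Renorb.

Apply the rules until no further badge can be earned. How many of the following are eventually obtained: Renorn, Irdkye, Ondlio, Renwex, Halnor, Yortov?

Renorn would need Halnor and Xanfen (B5), but Halnor is never earned.
Irdkye would need Ondlio, Eldfen, and Moryul (B12), but Ondlio is never earned.
Ondlio would need Xanfen and Wynumb (B10), but Wynumb is never earned.
Renwex would need Renorn, Umbelm, and Falarc (B6), but Renorn is never earned.
Halnor would need Eldfen, Xanfen, and Yortov (B1), but Yortov is never earned.
Yortov would need Umbxan, Falarc, and Ondlio (B4), but Ondlio is never earned.
None of the 6 are reached.

0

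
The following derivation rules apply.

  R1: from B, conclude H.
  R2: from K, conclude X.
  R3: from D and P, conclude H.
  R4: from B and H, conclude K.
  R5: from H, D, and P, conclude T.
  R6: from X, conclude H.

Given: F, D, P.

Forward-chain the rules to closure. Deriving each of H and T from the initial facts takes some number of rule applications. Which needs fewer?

H

H: D and P hold, so H follows (R3). [1 rule application]
T: From D and P, R3 gives H. From H, D, and P, R5 gives T. [2 rule applications]
H needs fewer.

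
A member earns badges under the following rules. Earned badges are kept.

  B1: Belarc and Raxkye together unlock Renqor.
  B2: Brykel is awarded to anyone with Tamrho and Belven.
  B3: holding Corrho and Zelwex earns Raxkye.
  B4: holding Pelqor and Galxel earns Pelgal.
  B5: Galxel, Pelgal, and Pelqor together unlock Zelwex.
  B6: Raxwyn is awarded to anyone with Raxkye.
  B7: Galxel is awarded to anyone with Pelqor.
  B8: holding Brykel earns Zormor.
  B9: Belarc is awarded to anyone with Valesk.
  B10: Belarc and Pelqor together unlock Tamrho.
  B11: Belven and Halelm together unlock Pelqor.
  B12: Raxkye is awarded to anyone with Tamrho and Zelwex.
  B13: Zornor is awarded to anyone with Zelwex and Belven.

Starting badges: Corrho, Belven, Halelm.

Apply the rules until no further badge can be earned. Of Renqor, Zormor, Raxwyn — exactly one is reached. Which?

With Belven and Halelm, Pelqor is earned (B11).
With Pelqor, Galxel is earned (B7).
With Pelqor and Galxel, Pelgal is earned (B4).
With Galxel, Pelgal, and Pelqor, Zelwex is earned (B5).
With Corrho and Zelwex, Raxkye is earned (B3).
With Raxkye, Raxwyn is earned (B6).
Renqor would need Belarc and Raxkye (B1), but Belarc is never earned. Zormor would need Brykel (B8), but Brykel is never earned.

Raxwyn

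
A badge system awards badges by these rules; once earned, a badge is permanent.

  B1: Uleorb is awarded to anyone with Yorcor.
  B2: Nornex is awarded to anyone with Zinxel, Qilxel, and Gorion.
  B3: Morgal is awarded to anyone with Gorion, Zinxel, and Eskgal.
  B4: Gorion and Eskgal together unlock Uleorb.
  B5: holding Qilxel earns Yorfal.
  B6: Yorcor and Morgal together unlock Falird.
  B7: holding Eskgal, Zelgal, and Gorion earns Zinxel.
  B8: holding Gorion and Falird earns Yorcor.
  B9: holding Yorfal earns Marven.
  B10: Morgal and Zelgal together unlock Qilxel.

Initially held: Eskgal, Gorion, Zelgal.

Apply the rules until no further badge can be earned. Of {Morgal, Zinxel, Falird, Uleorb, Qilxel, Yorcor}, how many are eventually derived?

4

With Eskgal, Zelgal, and Gorion, Zinxel is earned (B7).
With Gorion and Eskgal, Uleorb is earned (B4).
With Gorion, Zinxel, and Eskgal, Morgal is earned (B3).
With Morgal and Zelgal, Qilxel is earned (B10).
Morgal: reached.
Zinxel: reached.
Falird would need Yorcor and Morgal (B6), but Yorcor is never earned.
Uleorb: reached.
Qilxel: reached.
Yorcor would need Gorion and Falird (B8), but Falird is never earned.
Reached: Morgal, Zinxel, Uleorb, and Qilxel — 4 of the 6.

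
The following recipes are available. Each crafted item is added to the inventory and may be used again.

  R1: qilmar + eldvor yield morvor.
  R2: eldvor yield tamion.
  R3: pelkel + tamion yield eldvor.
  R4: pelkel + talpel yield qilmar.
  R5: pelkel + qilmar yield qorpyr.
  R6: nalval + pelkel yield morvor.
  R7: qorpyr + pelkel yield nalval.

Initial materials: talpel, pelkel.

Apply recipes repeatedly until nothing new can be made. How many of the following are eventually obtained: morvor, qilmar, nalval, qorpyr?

4

Using R4, pelkel and talpel make qilmar.
Using R5, pelkel and qilmar make qorpyr.
Using R7, qorpyr and pelkel make nalval.
nalval + pelkel → morvor (R6).
morvor: reached.
qilmar: reached.
nalval: reached.
qorpyr: reached.
All 4 are reached.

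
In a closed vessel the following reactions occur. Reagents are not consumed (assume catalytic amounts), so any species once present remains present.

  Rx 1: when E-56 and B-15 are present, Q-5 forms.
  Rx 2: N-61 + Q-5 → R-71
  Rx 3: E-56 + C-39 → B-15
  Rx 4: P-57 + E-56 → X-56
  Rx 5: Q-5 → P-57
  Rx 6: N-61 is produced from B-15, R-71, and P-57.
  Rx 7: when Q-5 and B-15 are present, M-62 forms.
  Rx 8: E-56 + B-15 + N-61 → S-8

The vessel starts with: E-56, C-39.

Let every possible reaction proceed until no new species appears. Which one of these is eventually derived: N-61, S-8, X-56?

E-56 and C-39 present → B-15 forms (Rx 3).
E-56 and B-15 present → Q-5 forms (Rx 1).
Q-5 present → P-57 forms (Rx 5).
P-57 and E-56 present → X-56 forms (Rx 4).
N-61 would need B-15, R-71, and P-57 (Rx 6), but R-71 never forms. S-8 would need E-56, B-15, and N-61 (Rx 8), but N-61 never forms.

X-56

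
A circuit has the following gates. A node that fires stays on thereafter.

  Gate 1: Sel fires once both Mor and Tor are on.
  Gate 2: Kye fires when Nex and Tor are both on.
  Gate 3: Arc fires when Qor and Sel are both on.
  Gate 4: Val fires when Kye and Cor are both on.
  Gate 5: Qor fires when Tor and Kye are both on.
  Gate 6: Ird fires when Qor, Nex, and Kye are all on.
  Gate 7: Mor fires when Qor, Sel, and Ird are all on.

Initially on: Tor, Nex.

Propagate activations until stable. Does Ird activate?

Yes

Gate 2: Nex and Tor on → Kye on.
Gate 5: Tor and Kye on → Qor on.
Qor, Nex, and Kye are on, so Ird fires (Gate 6).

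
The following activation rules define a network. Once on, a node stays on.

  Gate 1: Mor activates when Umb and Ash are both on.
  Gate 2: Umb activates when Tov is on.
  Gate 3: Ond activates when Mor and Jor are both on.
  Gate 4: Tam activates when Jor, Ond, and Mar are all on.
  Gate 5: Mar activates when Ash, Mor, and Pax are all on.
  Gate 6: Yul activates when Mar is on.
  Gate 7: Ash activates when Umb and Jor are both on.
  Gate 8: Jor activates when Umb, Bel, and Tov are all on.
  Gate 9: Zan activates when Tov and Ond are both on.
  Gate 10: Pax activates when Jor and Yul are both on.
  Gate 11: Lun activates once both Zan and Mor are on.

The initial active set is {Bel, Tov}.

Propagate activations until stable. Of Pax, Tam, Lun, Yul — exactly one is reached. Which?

Lun

Tov is on, so Umb activates (Gate 2).
Gate 8: Umb, Bel, and Tov on → Jor on.
Umb and Jor are on, so Ash activates (Gate 7).
Gate 1: Umb and Ash on → Mor on.
Gate 3: Mor and Jor on → Ond on.
Tov and Ond are on, so Zan activates (Gate 9).
Zan and Mor are on, so Lun activates (Gate 11).
Yul would need Mar (Gate 6), but Mar never turns on. Tam would need Jor, Ond, and Mar (Gate 4), but Mar never turns on. Pax would need Jor and Yul (Gate 10), but Yul never turns on.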